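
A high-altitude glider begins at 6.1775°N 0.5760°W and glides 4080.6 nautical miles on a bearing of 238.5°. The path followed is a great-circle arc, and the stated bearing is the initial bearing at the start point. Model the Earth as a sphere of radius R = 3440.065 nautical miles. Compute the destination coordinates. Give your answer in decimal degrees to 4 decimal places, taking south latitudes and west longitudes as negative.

δ = 4080.6/3440.065 = 1.186199 rad (67.9642°).
With φ₁ = 6.1775° = 0.107818 rad and θ = 238.5° = 4.162610 rad:
sin φ₂ = sin φ₁ cos δ + cos φ₁ sin δ cos θ = (0.107609)(0.375186) + (0.994193)(0.926949)(-0.522499) = -0.441144
φ₂ = asin(-0.441144) = -0.456873 rad = -26.1769°.
Then Δλ = atan2(-0.785765, 0.422657) = -1.077296 rad, from sin θ sin δ cos φ₁ over cos δ − sin φ₁ sin φ₂.
Hence λ₂ = -0.5760° + -61.7245° = -62.3005°.

latitude -26.1769°, longitude -62.3005°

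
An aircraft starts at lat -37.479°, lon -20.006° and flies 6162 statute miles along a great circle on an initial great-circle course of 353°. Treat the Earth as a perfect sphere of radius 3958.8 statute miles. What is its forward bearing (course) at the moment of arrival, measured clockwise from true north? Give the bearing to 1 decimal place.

Central angle δ = d/R = 1.556532 rad.
Start latitude φ₁ = -0.654132 rad; initial bearing θ = 6.161012 rad.
sin φ₂ = sin φ₁ cos δ + cos φ₁ sin δ cos θ = (-0.608471)(0.014264) + (0.793576)(0.999898)(0.992546) = 0.778902
φ₂ = asin(0.778902) = 0.892913 rad = 51.160°.
Then Δλ = atan2(-0.096703, 0.488203) = -0.195548 rad, from sin θ sin δ cos φ₁ over cos δ − sin φ₁ sin φ₂.
λ₂ = λ₁ + Δλ = -31.210°.
The forward bearing on arrival equals the back-azimuth from the destination plus 180°.
Back-azimuth from P₂ (51.2°, -31.2°) to P₁ (-37.5°, -20.0°), with Δλ' = λ₁ − λ₂ = 11.2°: atan2( sin Δλ' cos φ₁ , cos φ₂ sin φ₁ − sin φ₂ cos φ₁ cos Δλ' ) = 171.1°.
Final bearing = (171.1° + 180°) mod 360° = 351.1°.

final bearing 351.1°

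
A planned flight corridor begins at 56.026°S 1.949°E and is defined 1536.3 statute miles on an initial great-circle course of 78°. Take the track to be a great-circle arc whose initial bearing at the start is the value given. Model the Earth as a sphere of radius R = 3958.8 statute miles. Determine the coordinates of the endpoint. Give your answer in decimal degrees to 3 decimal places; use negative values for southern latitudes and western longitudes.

latitude -46.358°, longitude 34.382°

The arc subtends δ = 1536.3/3958.8 = 0.388072 rad at the centre.
With φ₁ = -56.026° = -0.977838 rad and θ = 78° = 1.361357 rad:
Applying the spherical law of cosines for sides, sin φ₂ = sin φ₁ cos δ + cos φ₁ sin δ cos θ = -0.723661, so φ₂ = -46.358°.
Δλ = atan2( sin θ sin δ cos φ₁ , cos δ − sin φ₁ sin φ₂ ) = atan2(0.206838, 0.325515) = 0.566056 rad = 32.433°.
λ₂ = 1.949° + 32.433° = 34.382°.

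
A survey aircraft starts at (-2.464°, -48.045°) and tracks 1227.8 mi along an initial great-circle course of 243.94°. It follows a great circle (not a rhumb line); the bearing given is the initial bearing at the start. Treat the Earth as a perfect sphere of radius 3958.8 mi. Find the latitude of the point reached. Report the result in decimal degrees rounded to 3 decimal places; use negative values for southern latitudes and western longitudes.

Angular distance δ = d/R = 1227.8 / 3958.8 = 0.310144 rad.
Converting: φ₁ = -0.043005 rad, θ = 4.257556 rad.
Applying the spherical law of cosines for sides, sin φ₂ = sin φ₁ cos δ + cos φ₁ sin δ cos θ = -0.174893, so φ₂ = -10.072°.
For the longitude increment, Δλ = atan2( sin θ sin δ cos φ₁, cos δ − sin φ₁ sin φ₂ ) = atan2(-0.273915, 0.944771) = -16.168°.
λ₂ = λ₁ + Δλ = -64.213°.

latitude -10.072°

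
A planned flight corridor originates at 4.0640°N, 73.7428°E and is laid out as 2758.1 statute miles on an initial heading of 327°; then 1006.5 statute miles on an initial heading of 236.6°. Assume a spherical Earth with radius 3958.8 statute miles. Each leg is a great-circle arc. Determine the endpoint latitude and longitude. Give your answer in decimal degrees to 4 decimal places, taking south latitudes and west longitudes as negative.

latitude 27.4191°, longitude 34.3817°

Apply the spherical direct solution leg by leg, carrying full precision between legs.
Leg 1: from (4.0640°, 73.7428°), δ = 2758.1/3958.8 = 0.696701 rad, θ = 327° → φ = 36.2400°, λ = 48.0646°.
Leg 2: from (36.2400°, 48.0646°), δ = 1006.5/3958.8 = 0.254244 rad, θ = 236.6° → φ = 27.4191°, λ = 34.3817°.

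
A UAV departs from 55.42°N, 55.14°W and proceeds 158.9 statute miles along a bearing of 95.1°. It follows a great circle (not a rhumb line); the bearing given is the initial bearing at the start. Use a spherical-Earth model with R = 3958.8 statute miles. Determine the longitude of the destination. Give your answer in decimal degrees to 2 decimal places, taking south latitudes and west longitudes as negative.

Angular distance δ = d/R = 158.9 / 3958.8 = 0.040138 rad.
Start latitude φ₁ = 0.967261 rad; initial bearing θ = 1.659808 rad.
Applying the spherical law of cosines for sides, sin φ₂ = sin φ₁ cos δ + cos φ₁ sin δ cos θ = 0.820647, so φ₂ = 55.15°.
For the longitude increment, Δλ = atan2( sin θ sin δ cos φ₁, cos δ − sin φ₁ sin φ₂ ) = atan2(0.022685, 0.323528) = 4.01°.
λ₂ = -55.14° + 4.01° = -51.13°.

longitude -51.13°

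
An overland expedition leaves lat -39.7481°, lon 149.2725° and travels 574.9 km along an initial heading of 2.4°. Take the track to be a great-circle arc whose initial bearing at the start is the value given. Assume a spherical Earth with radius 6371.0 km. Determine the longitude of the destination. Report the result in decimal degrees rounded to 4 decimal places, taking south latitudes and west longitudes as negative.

longitude 149.5351°

δ = 574.9/6371 = 0.090237 rad (5.1702°).
Start latitude φ₁ = -0.693735 rad; initial bearing θ = 0.041888 rad.
sin φ₂ = sin φ₁ cos δ + cos φ₁ sin δ cos θ = (-0.639414)(0.995931) + (0.768863)(0.090115)(0.999123) = -0.567587
φ₂ = asin(-0.567587) = -0.603572 rad = -34.5821°.
Then Δλ = atan2(0.002901, 0.633009) = 0.004583 rad, from sin θ sin δ cos φ₁ over cos δ − sin φ₁ sin φ₂.
λ₂ = 149.2725° + 0.2626° = 149.5351°.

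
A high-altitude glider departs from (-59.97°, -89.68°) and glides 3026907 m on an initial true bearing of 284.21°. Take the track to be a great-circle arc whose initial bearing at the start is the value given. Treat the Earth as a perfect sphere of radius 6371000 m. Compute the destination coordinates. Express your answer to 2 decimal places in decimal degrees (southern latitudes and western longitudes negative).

latitude -45.54°, longitude -128.96°

The arc subtends δ = 3026907/6371000 = 0.475107 rad at the centre.
Start latitude φ₁ = -1.046674 rad; initial bearing θ = 4.960400 rad.
sin φ₂ = sin φ₁ cos δ + cos φ₁ sin δ cos θ = (-0.865763)(0.889244) + (0.500453)(0.457434)(0.245477) = -0.713679
φ₂ = asin(-0.713679) = -0.794737 rad = -45.54°.
For the longitude increment, Δλ = atan2( sin θ sin δ cos φ₁, cos δ − sin φ₁ sin φ₂ ) = atan2(-0.221920, 0.271366) = -39.28°.
λ₂ = λ₁ + Δλ = -128.96°.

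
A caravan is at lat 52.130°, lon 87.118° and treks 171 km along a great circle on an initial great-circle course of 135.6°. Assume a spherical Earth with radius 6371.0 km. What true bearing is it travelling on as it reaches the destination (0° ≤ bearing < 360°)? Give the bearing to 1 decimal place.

final bearing 136.9°

δ = 171/6371 = 0.026840 rad (1.5378°).
Converting: φ₁ = 0.909840 rad, θ = 2.366666 rad.
Applying the spherical law of cosines for sides, sin φ₂ = sin φ₁ cos δ + cos φ₁ sin δ cos θ = 0.777351, so φ₂ = 51.019°.
For the longitude increment, Δλ = atan2( sin θ sin δ cos φ₁, cos δ − sin φ₁ sin φ₂ ) = atan2(0.011527, 0.385995) = 1.710°.
Hence λ₂ = 87.118° + 1.710° = 88.828°.
The forward bearing on arrival equals the back-azimuth from the destination plus 180°.
Back-azimuth from P₂ (51.0°, 88.8°) to P₁ (52.1°, 87.1°), with Δλ' = λ₁ − λ₂ = -1.7°: atan2( sin Δλ' cos φ₁ , cos φ₂ sin φ₁ − sin φ₂ cos φ₁ cos Δλ' ) = 316.9°.
Final bearing = (316.9° + 180°) mod 360° = 136.9°.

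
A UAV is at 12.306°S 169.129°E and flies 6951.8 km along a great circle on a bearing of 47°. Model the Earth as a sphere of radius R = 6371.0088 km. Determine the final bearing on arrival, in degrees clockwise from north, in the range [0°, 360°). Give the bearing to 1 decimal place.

final bearing 55.2°

δ = 6951.8/6371.0088 = 1.091162 rad (62.5190°).
With φ₁ = -12.306° = -0.214780 rad and θ = 47° = 0.820305 rad:
sin φ₂ = sin φ₁ cos δ + cos φ₁ sin δ cos θ = (-0.213133)(0.461455) + (0.977023)(0.887164)(0.681998) = 0.492791
φ₂ = asin(0.492791) = 0.515294 rad = 29.524°.
Δλ = atan2( sin θ sin δ cos φ₁ , cos δ − sin φ₁ sin φ₂ ) = atan2(0.633922, 0.566485) = 0.841518 rad = 48.215°.
λ₂ = 169.129° + 48.215° = 217.344°, normalized to (−180°, 180°] → -142.656°.
The forward bearing on arrival equals the back-azimuth from the destination plus 180°.
Back-azimuth from P₂ (29.5°, -142.7°) to P₁ (-12.3°, 169.1°), with Δλ' = λ₁ − λ₂ = 311.8°: atan2( sin Δλ' cos φ₁ , cos φ₂ sin φ₁ − sin φ₂ cos φ₁ cos Δλ' ) = 235.2°.
Final bearing = (235.2° + 180°) mod 360° = 55.2°.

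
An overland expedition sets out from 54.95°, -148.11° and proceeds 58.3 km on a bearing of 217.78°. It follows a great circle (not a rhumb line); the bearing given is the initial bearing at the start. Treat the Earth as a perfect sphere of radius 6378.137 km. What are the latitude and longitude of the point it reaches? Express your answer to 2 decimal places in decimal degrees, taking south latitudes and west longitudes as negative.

latitude 54.53°, longitude -148.66°

The arc subtends δ = 58.3/6378.137 = 0.009141 rad at the centre.
Start latitude φ₁ = 0.959058 rad; initial bearing θ = 3.800978 rad.
sin φ₂ = sin φ₁ cos δ + cos φ₁ sin δ cos θ = (0.818651)(0.999958) + (0.574291)(0.009140)(-0.790369) = 0.814468
φ₂ = asin(0.814468) = 0.951812 rad = 54.53°.
For the longitude increment, Δλ = atan2( sin θ sin δ cos φ₁, cos δ − sin φ₁ sin φ₂ ) = atan2(-0.003216, 0.333193) = -0.55°.
Hence λ₂ = -148.11° + -0.55° = -148.66°.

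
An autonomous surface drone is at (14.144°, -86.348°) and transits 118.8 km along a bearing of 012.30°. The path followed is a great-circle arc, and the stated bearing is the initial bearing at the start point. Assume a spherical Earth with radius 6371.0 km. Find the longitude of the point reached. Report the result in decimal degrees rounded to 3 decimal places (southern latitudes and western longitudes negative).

longitude -86.112°

The arc subtends δ = 118.8/6371 = 0.018647 rad at the centre.
Start latitude φ₁ = 0.246859 rad; initial bearing θ = 0.214675 rad.
Applying the spherical law of cosines for sides, sin φ₂ = sin φ₁ cos δ + cos φ₁ sin δ cos θ = 0.261983, so φ₂ = 15.188°.
Δλ = atan2( sin θ sin δ cos φ₁ , cos δ − sin φ₁ sin φ₂ ) = atan2(0.003852, 0.935808) = 0.004116 rad = 0.236°.
Hence λ₂ = -86.348° + 0.236° = -86.112°.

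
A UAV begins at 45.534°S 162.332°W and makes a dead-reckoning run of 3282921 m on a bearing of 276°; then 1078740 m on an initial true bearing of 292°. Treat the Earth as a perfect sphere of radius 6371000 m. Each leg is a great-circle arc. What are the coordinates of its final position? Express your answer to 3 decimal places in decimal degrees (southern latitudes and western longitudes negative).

latitude -31.692°, longitude 149.914°

Apply the spherical direct solution leg by leg, carrying full precision between legs.
Leg 1: from (-45.534°, -162.332°), δ = 3282921/6371000 = 0.515291 rad, θ = 276° → φ = -35.797°, λ = 160.494°.
Leg 2: from (-35.797°, 160.494°), δ = 1078740/6371000 = 0.169320 rad, θ = 292° → φ = -31.692°, λ = 149.914°.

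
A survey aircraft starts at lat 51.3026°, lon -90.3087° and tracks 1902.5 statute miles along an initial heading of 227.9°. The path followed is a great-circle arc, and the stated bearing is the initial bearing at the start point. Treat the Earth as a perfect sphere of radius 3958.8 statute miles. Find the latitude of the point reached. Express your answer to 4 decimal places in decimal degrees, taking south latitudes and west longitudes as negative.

Angular distance δ = d/R = 1902.5 / 3958.8 = 0.480575 rad.
With φ₁ = 51.3026° = 0.895399 rad and θ = 227.9° = 3.977605 rad:
Applying the spherical law of cosines for sides, sin φ₂ = sin φ₁ cos δ + cos φ₁ sin δ cos θ = 0.498285, so φ₂ = 29.8866°.
For the longitude increment, Δλ = atan2( sin θ sin δ cos φ₁, cos δ − sin φ₁ sin φ₂ ) = atan2(-0.214451, 0.497839) = -23.3046°.
Hence λ₂ = -90.3087° + -23.3046° = -113.6133°.

latitude 29.8866°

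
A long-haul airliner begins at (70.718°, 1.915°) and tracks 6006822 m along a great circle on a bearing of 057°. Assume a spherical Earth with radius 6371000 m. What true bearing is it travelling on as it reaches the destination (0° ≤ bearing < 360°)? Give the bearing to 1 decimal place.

Angular distance δ = d/R = 6006822 / 6371000 = 0.942838 rad.
Start latitude φ₁ = 1.234262 rad; initial bearing θ = 0.994838 rad.
Destination latitude: φ₂ = arcsin( sin φ₁ cos δ + cos φ₁ sin δ cos θ ) = arcsin(0.700077) = 44.433°.
Then Δλ = atan2(0.224111, -0.073313) = 1.886951 rad, from sin θ sin δ cos φ₁ over cos δ − sin φ₁ sin φ₂.
λ₂ = λ₁ + Δλ = 110.029°.
The forward bearing on arrival equals the back-azimuth from the destination plus 180°.
Back-azimuth from P₂ (44.4°, 110.0°) to P₁ (70.7°, 1.9°), with Δλ' = λ₁ − λ₂ = -108.1°: atan2( sin Δλ' cos φ₁ , cos φ₂ sin φ₁ − sin φ₂ cos φ₁ cos Δλ' ) = 337.2°.
Final bearing = (337.2° + 180°) mod 360° = 157.2°.

final bearing 157.2°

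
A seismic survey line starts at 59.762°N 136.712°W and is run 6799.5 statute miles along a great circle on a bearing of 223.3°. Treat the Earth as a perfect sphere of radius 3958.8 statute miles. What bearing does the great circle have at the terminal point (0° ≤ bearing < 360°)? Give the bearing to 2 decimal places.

The arc subtends δ = 6799.5/3958.8 = 1.717566 rad at the centre.
Start latitude φ₁ = 1.043044 rad; initial bearing θ = 3.897320 rad.
Applying the spherical law of cosines for sides, sin φ₂ = sin φ₁ cos δ + cos φ₁ sin δ cos θ = -0.488906, so φ₂ = -29.269°.
Then Δλ = atan2(-0.341660, 0.276143) = -0.891052 rad, from sin θ sin δ cos φ₁ over cos δ − sin φ₁ sin φ₂.
λ₂ = -136.712° + -51.054° = -187.766°, normalized to (−180°, 180°] → 172.234°.
The forward bearing on arrival equals the back-azimuth from the destination plus 180°.
Back-azimuth from P₂ (-29.27°, 172.23°) to P₁ (59.76°, -136.71°), with Δλ' = λ₁ − λ₂ = -308.95°: atan2( sin Δλ' cos φ₁ , cos φ₂ sin φ₁ − sin φ₂ cos φ₁ cos Δλ' ) = 23.32°.
Final bearing = (23.32° + 180°) mod 360° = 203.32°.

final bearing 203.32°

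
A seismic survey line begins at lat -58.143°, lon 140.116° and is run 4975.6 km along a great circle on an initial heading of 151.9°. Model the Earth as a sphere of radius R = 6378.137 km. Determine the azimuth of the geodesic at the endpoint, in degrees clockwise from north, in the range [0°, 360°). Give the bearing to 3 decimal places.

final bearing 43.016°

δ = 4975.6/6378.137 = 0.780102 rad (44.6966°).
Start latitude φ₁ = -1.014787 rad; initial bearing θ = 2.651155 rad.
Destination latitude: φ₂ = arcsin( sin φ₁ cos δ + cos φ₁ sin δ cos θ ) = arcsin(-0.931238) = -68.629°.
Then Δλ = atan2(0.174854, -0.080122) = 2.000469 rad, from sin θ sin δ cos φ₁ over cos δ − sin φ₁ sin φ₂.
λ₂ = 140.116° + 114.618° = 254.734°, normalized to (−180°, 180°] → -105.266°.
The forward bearing on arrival equals the back-azimuth from the destination plus 180°.
Back-azimuth from P₂ (-68.629°, -105.266°) to P₁ (-58.143°, 140.116°), with Δλ' = λ₁ − λ₂ = 245.382°: atan2( sin Δλ' cos φ₁ , cos φ₂ sin φ₁ − sin φ₂ cos φ₁ cos Δλ' ) = 223.016°.
Final bearing = (223.016° + 180°) mod 360° = 43.016°.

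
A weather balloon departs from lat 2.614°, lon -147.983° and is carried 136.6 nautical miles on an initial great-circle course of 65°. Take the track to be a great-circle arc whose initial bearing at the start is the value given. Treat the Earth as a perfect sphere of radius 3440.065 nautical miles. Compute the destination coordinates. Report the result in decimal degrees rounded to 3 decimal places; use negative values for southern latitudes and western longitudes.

The arc subtends δ = 136.6/3440.065 = 0.039709 rad at the centre.
Converting: φ₁ = 0.045623 rad, θ = 1.134464 rad.
Destination latitude: φ₂ = arcsin( sin φ₁ cos δ + cos φ₁ sin δ cos θ ) = arcsin(0.062331) = 3.574°.
Then Δλ = atan2(0.035941, 0.996369) = 0.036057 rad, from sin θ sin δ cos φ₁ over cos δ − sin φ₁ sin φ₂.
Hence λ₂ = -147.983° + 2.066° = -145.917°.

latitude 3.574°, longitude -145.917°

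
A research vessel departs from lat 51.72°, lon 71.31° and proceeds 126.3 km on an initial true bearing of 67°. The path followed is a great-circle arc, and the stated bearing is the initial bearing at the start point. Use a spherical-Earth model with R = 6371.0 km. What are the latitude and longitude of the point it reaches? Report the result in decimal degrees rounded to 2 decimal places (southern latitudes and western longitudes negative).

Angular distance δ = d/R = 126.3 / 6371 = 0.019824 rad.
Converting: φ₁ = 0.902684 rad, θ = 1.169371 rad.
Applying the spherical law of cosines for sides, sin φ₂ = sin φ₁ cos δ + cos φ₁ sin δ cos θ = 0.789637, so φ₂ = 52.15°.
Δλ = atan2( sin θ sin δ cos φ₁ , cos δ − sin φ₁ sin φ₂ ) = atan2(0.011304, 0.379944) = 0.029743 rad = 1.70°.
Hence λ₂ = 71.31° + 1.70° = 73.01°.

latitude 52.15°, longitude 73.01°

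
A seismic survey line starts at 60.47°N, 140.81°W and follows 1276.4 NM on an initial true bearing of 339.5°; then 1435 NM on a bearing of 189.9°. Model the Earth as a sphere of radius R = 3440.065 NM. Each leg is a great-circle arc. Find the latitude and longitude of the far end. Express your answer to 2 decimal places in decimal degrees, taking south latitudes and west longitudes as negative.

latitude 54.26°, longitude 174.56°

Apply the spherical direct solution leg by leg, carrying full precision between legs.
Leg 1: from (60.47°, -140.81°), δ = 1276.4/3440.065 = 0.371040 rad, θ = 339.5° → φ = 78.04°, λ = -178.59°.
Leg 2: from (78.04°, -178.59°), δ = 1435/3440.065 = 0.417143 rad, θ = 189.9° → φ = 54.26°, λ = 174.56°.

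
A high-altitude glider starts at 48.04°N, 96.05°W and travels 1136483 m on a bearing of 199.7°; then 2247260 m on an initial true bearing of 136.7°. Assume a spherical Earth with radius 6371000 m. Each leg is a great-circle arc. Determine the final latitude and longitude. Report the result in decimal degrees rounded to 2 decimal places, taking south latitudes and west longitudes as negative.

Apply the spherical direct solution leg by leg, carrying full precision between legs.
Leg 1: from (48.04°, -96.05°), δ = 1136483/6371000 = 0.178384 rad, θ = 199.7° → φ = 38.32°, λ = -100.42°.
Leg 2: from (38.32°, -100.42°), δ = 2247260/6371000 = 0.352733 rad, θ = 136.7° → φ = 22.63°, λ = -85.55°.

latitude 22.63°, longitude -85.55°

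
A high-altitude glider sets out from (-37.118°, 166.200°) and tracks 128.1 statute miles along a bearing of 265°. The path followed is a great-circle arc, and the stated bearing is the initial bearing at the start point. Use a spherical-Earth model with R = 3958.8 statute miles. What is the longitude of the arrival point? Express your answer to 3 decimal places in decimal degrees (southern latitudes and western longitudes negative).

longitude 163.879°

Central angle δ = d/R = 0.032358 rad.
Start latitude φ₁ = -0.647831 rad; initial bearing θ = 4.625123 rad.
sin φ₂ = sin φ₁ cos δ + cos φ₁ sin δ cos θ = (-0.603459)(0.999477) + (0.797394)(0.032353)(-0.087156) = -0.605391
φ₂ = asin(-0.605391) = -0.650257 rad = -37.257°.
Δλ = atan2( sin θ sin δ cos φ₁ , cos δ − sin φ₁ sin φ₂ ) = atan2(-0.025700, 0.634148) = -0.040504 rad = -2.321°.
λ₂ = 166.200° + -2.321° = 163.879°.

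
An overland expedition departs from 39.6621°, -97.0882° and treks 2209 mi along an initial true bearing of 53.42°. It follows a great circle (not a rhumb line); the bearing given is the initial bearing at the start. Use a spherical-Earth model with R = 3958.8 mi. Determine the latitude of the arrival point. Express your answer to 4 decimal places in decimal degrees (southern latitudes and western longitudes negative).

Central angle δ = d/R = 0.557997 rad.
Converting: φ₁ = 0.692234 rad, θ = 0.932355 rad.
sin φ₂ = sin φ₁ cos δ + cos φ₁ sin δ cos θ = (0.638259)(0.848317) + (0.769822)(0.529488)(0.595945) = 0.784360
φ₂ = asin(0.784360) = 0.901664 rad = 51.6615°.
Then Δλ = atan2(0.327323, 0.347693) = 0.755230 rad, from sin θ sin δ cos φ₁ over cos δ − sin φ₁ sin φ₂.
Hence λ₂ = -97.0882° + 43.2715° = -53.8167°.

latitude 51.6615°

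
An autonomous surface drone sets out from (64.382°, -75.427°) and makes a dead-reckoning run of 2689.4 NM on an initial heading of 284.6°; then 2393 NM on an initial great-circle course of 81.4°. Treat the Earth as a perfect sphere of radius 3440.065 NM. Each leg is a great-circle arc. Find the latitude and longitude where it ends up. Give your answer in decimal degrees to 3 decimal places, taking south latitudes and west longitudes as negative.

latitude 38.097°, longitude -99.655°

Apply the spherical direct solution leg by leg, carrying full precision between legs.
Leg 1: from (64.382°, -75.427°), δ = 2689.4/3440.065 = 0.781788 rad, θ = 284.6° → φ = 45.781°, λ = -153.284°.
Leg 2: from (45.781°, -153.284°), δ = 2393/3440.065 = 0.695626 rad, θ = 81.4° → φ = 38.097°, λ = -99.655°.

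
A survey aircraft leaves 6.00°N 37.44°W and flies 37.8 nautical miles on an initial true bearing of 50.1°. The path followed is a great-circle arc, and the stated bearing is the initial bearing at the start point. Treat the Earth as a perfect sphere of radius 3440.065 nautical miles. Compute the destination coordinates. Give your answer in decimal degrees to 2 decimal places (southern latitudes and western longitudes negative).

latitude 6.40°, longitude -36.95°

Central angle δ = d/R = 0.010988 rad.
Start latitude φ₁ = 0.104720 rad; initial bearing θ = 0.874410 rad.
Applying the spherical law of cosines for sides, sin φ₂ = sin φ₁ cos δ + cos φ₁ sin δ cos θ = 0.111532, so φ₂ = 6.40°.
For the longitude increment, Δλ = atan2( sin θ sin δ cos φ₁, cos δ − sin φ₁ sin φ₂ ) = atan2(0.008383, 0.988281) = 0.49°.
Hence λ₂ = -37.44° + 0.49° = -36.95°.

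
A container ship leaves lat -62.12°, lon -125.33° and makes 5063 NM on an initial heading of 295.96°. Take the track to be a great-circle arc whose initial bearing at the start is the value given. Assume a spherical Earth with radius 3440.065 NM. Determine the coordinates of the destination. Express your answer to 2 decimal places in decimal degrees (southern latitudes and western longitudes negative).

Central angle δ = d/R = 1.471775 rad.
Start latitude φ₁ = -1.084199 rad; initial bearing θ = 5.165476 rad.
sin φ₂ = sin φ₁ cos δ + cos φ₁ sin δ cos θ = (-0.883929)(0.098860) + (0.467621)(0.995101)(0.437744) = 0.116310
φ₂ = asin(0.116310) = 0.116574 rad = 6.68°.
For the longitude increment, Δλ = atan2( sin θ sin δ cos φ₁, cos δ − sin φ₁ sin φ₂ ) = atan2(-0.418379, 0.201670) = -64.26°.
λ₂ = -125.33° + -64.26° = -189.59°, normalized to (−180°, 180°] → 170.41°.

latitude 6.68°, longitude 170.41°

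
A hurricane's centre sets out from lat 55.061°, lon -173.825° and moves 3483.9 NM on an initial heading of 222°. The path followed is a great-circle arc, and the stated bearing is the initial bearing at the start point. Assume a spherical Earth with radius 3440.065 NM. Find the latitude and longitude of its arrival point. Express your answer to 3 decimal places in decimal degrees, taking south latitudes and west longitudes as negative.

Central angle δ = d/R = 1.012742 rad.
With φ₁ = 55.061° = 0.960996 rad and θ = 222° = 3.874631 rad:
Destination latitude: φ₂ = arcsin( sin φ₁ cos δ + cos φ₁ sin δ cos θ ) = arcsin(0.073061) = 4.190°.
Then Δλ = atan2(-0.325075, 0.469644) = -0.605455 rad, from sin θ sin δ cos φ₁ over cos δ − sin φ₁ sin φ₂.
λ₂ = -173.825° + -34.690° = -208.515°, normalized to (−180°, 180°] → 151.485°.

latitude 4.190°, longitude 151.485°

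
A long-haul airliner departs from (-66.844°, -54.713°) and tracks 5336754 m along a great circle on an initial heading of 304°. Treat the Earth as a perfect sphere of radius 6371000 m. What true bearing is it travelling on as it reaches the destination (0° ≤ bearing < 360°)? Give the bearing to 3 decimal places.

final bearing 338.565°

δ = 5336754/6371000 = 0.837663 rad (47.9946°).
Start latitude φ₁ = -1.166648 rad; initial bearing θ = 5.305801 rad.
Applying the spherical law of cosines for sides, sin φ₂ = sin φ₁ cos δ + cos φ₁ sin δ cos θ = -0.451889, so φ₂ = -26.865°.
For the longitude increment, Δλ = atan2( sin θ sin δ cos φ₁, cos δ − sin φ₁ sin φ₂ ) = atan2(-0.242250, 0.253717) = -43.675°.
λ₂ = -54.713° + -43.675° = -98.388°.
The forward bearing on arrival equals the back-azimuth from the destination plus 180°.
Back-azimuth from P₂ (-26.865°, -98.388°) to P₁ (-66.844°, -54.713°), with Δλ' = λ₁ − λ₂ = 43.675°: atan2( sin Δλ' cos φ₁ , cos φ₂ sin φ₁ − sin φ₂ cos φ₁ cos Δλ' ) = 158.565°.
Final bearing = (158.565° + 180°) mod 360° = 338.565°.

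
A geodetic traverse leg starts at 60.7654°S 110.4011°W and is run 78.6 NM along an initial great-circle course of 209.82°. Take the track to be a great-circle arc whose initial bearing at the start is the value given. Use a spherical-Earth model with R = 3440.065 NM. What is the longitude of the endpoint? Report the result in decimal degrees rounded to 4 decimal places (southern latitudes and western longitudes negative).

longitude -111.7830°

δ = 78.6/3440.065 = 0.022848 rad (1.3091°).
Converting: φ₁ = -1.060556 rad, θ = 3.662050 rad.
Applying the spherical law of cosines for sides, sin φ₂ = sin φ₁ cos δ + cos φ₁ sin δ cos θ = -0.882080, so φ₂ = -61.8943°.
Δλ = atan2( sin θ sin δ cos φ₁ , cos δ − sin φ₁ sin φ₂ ) = atan2(-0.005549, 0.230012) = -0.024118 rad = -1.3819°.
Hence λ₂ = -110.4011° + -1.3819° = -111.7830°.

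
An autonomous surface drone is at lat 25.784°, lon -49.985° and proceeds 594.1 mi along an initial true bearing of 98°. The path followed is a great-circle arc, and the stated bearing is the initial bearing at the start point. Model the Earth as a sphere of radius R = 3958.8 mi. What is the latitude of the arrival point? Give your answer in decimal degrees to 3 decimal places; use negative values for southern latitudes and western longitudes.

The arc subtends δ = 594.1/3958.8 = 0.150071 rad at the centre.
Start latitude φ₁ = 0.450016 rad; initial bearing θ = 1.710423 rad.
sin φ₂ = sin φ₁ cos δ + cos φ₁ sin δ cos θ = (0.434980)(0.988761) + (0.900440)(0.149508)(-0.139173) = 0.411355
φ₂ = asin(0.411355) = 0.423940 rad = 24.290°.
Δλ = atan2( sin θ sin δ cos φ₁ , cos δ − sin φ₁ sin φ₂ ) = atan2(0.133313, 0.809830) = 0.163155 rad = 9.348°.
λ₂ = λ₁ + Δλ = -40.637°.

latitude 24.290°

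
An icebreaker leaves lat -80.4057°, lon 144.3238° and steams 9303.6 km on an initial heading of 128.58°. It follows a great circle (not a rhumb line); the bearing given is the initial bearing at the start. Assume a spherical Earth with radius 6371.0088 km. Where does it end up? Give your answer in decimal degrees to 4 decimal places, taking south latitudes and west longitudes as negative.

Central angle δ = d/R = 1.460302 rad.
Start latitude φ₁ = -1.403344 rad; initial bearing θ = 2.244144 rad.
sin φ₂ = sin φ₁ cos δ + cos φ₁ sin δ cos θ = (-0.986013)(0.110269) + (0.166671)(0.993902)(-0.623607) = -0.212030
φ₂ = asin(-0.212030) = -0.213652 rad = -12.2413°.
Then Δλ = atan2(0.129498, -0.098795) = 2.222506 rad, from sin θ sin δ cos φ₁ over cos δ − sin φ₁ sin φ₂.
λ₂ = 144.3238° + 127.3402° = 271.6640°, normalized to (−180°, 180°] → -88.3360°.

latitude -12.2413°, longitude -88.3360°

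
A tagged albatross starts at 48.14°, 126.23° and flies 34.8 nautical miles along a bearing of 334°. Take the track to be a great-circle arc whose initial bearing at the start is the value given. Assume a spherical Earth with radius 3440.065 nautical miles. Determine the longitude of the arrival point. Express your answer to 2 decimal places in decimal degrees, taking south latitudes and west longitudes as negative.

longitude 125.85°

The arc subtends δ = 34.8/3440.065 = 0.010116 rad at the centre.
Start latitude φ₁ = 0.840202 rad; initial bearing θ = 5.829400 rad.
sin φ₂ = sin φ₁ cos δ + cos φ₁ sin δ cos θ = (0.744778)(0.999949) + (0.667313)(0.010116)(0.898794) = 0.750807
φ₂ = asin(0.750807) = 0.849283 rad = 48.66°.
Δλ = atan2( sin θ sin δ cos φ₁ , cos δ − sin φ₁ sin φ₂ ) = atan2(-0.002959, 0.440765) = -0.006714 rad = -0.38°.
λ₂ = λ₁ + Δλ = 125.85°.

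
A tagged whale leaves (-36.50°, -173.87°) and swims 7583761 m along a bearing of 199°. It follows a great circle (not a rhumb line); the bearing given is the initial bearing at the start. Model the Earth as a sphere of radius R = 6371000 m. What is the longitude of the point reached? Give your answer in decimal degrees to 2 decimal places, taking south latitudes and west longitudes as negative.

δ = 7583761/6371000 = 1.190356 rad (68.2024°).
Converting: φ₁ = -0.637045 rad, θ = 3.473205 rad.
Applying the spherical law of cosines for sides, sin φ₂ = sin φ₁ cos δ + cos φ₁ sin δ cos θ = -0.926593, so φ₂ = -67.91°.
For the longitude increment, Δλ = atan2( sin θ sin δ cos φ₁, cos δ − sin φ₁ sin φ₂ ) = atan2(-0.242998, -0.179830) = -126.50°.
λ₂ = -173.87° + -126.50° = -300.37°, normalized to (−180°, 180°] → 59.63°.

longitude 59.63°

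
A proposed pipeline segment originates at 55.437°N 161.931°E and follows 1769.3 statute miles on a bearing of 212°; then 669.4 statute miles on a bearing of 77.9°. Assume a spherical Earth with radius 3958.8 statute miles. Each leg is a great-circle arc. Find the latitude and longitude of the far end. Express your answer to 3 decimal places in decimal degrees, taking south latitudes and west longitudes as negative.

latitude 33.839°, longitude 157.632°

Apply the spherical direct solution leg by leg, carrying full precision between legs.
Leg 1: from (55.437°, 161.931°), δ = 1769.3/3958.8 = 0.446928 rad, θ = 212° → φ = 32.322°, λ = 146.206°.
Leg 2: from (32.322°, 146.206°), δ = 669.4/3958.8 = 0.169092 rad, θ = 77.9° → φ = 33.839°, λ = 157.632°.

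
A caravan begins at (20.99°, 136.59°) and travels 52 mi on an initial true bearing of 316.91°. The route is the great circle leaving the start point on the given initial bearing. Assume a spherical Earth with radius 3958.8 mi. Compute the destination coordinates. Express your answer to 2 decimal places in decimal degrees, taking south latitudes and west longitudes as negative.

δ = 52/3958.8 = 0.013135 rad (0.7526°).
Converting: φ₁ = 0.366345 rad, θ = 5.531123 rad.
Destination latitude: φ₂ = arcsin( sin φ₁ cos δ + cos φ₁ sin δ cos θ ) = arcsin(0.367130) = 21.54°.
Δλ = atan2( sin θ sin δ cos φ₁ , cos δ − sin φ₁ sin φ₂ ) = atan2(-0.008378, 0.868406) = -0.009647 rad = -0.55°.
λ₂ = 136.59° + -0.55° = 136.04°.

latitude 21.54°, longitude 136.04°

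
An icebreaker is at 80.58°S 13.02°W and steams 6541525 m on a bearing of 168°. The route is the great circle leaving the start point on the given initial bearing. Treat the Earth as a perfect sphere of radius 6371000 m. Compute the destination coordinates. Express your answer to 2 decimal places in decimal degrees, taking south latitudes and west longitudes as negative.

latitude -40.36°, longitude 153.48°

Central angle δ = d/R = 1.026766 rad.
Start latitude φ₁ = -1.406386 rad; initial bearing θ = 2.932153 rad.
Applying the spherical law of cosines for sides, sin φ₂ = sin φ₁ cos δ + cos φ₁ sin δ cos θ = -0.647590, so φ₂ = -40.36°.
For the longitude increment, Δλ = atan2( sin θ sin δ cos φ₁, cos δ − sin φ₁ sin φ₂ ) = atan2(0.029116, -0.121269) = 166.50°.
λ₂ = -13.02° + 166.50° = 153.48°.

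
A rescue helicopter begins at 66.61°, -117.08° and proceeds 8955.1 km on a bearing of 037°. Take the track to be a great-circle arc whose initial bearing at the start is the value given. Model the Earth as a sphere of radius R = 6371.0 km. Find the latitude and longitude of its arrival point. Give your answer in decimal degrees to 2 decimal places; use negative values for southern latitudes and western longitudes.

latitude 27.62°, longitude 20.85°

δ = 8955.1/6371 = 1.405604 rad (80.5351°).
Start latitude φ₁ = 1.162564 rad; initial bearing θ = 0.645772 rad.
sin φ₂ = sin φ₁ cos δ + cos φ₁ sin δ cos θ = (0.917824)(0.164443) + (0.396988)(0.986387)(0.798636) = 0.463662
φ₂ = asin(0.463662) = 0.482124 rad = 27.62°.
For the longitude increment, Δλ = atan2( sin θ sin δ cos φ₁, cos δ − sin φ₁ sin φ₂ ) = atan2(0.235661, -0.261117) = 137.93°.
λ₂ = -117.08° + 137.93° = 20.85°.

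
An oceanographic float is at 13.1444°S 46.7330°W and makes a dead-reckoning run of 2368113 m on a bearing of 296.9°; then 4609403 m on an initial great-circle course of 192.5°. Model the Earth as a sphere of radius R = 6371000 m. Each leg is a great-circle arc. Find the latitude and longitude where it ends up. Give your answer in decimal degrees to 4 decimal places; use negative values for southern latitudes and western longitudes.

Apply the spherical direct solution leg by leg, carrying full precision between legs.
Leg 1: from (-13.1444°, -46.7330°), δ = 2368113/6371000 = 0.371702 rad, θ = 296.9° → φ = -2.9725°, λ = -65.6585°.
Leg 2: from (-2.9725°, -65.6585°), δ = 4609403/6371000 = 0.723498 rad, θ = 192.5° → φ = -43.1817°, λ = -76.9909°.

latitude -43.1817°, longitude -76.9909°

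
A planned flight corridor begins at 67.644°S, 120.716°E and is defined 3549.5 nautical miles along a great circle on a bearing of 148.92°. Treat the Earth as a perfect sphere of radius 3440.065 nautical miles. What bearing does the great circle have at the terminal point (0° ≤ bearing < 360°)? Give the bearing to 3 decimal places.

Angular distance δ = d/R = 3549.5 / 3440.065 = 1.031812 rad.
Converting: φ₁ = -1.180611 rad, θ = 2.599144 rad.
sin φ₂ = sin φ₁ cos δ + cos φ₁ sin δ cos θ = (-0.924838)(0.513265) + (0.380360)(0.858230)(-0.856447) = -0.754263
φ₂ = asin(-0.754263) = -0.854531 rad = -48.961°.
For the longitude increment, Δλ = atan2( sin θ sin δ cos φ₁, cos δ − sin φ₁ sin φ₂ ) = atan2(0.168518, -0.184306) = 137.562°.
λ₂ = 120.716° + 137.562° = 258.278°, normalized to (−180°, 180°] → -101.722°.
The forward bearing on arrival equals the back-azimuth from the destination plus 180°.
Back-azimuth from P₂ (-48.961°, -101.722°) to P₁ (-67.644°, 120.716°), with Δλ' = λ₁ − λ₂ = 222.438°: atan2( sin Δλ' cos φ₁ , cos φ₂ sin φ₁ − sin φ₂ cos φ₁ cos Δλ' ) = 197.401°.
Final bearing = (197.401° + 180°) mod 360° = 17.401°.

final bearing 17.401°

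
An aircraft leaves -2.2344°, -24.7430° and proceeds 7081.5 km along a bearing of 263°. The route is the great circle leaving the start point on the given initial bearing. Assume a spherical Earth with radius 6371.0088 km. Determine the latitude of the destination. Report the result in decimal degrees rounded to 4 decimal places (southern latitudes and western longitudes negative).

Central angle δ = d/R = 1.111519 rad.
Converting: φ₁ = -0.038998 rad, θ = 4.590216 rad.
sin φ₂ = sin φ₁ cos δ + cos φ₁ sin δ cos θ = (-0.038988)(0.443300) + (0.999240)(0.896373)(-0.121869) = -0.126441
φ₂ = asin(-0.126441) = -0.126780 rad = -7.2640°.
Then Δλ = atan2(-0.889015, 0.438370) = -1.112687 rad, from sin θ sin δ cos φ₁ over cos δ − sin φ₁ sin φ₂.
Hence λ₂ = -24.7430° + -63.7523° = -88.4953°.

latitude -7.2640°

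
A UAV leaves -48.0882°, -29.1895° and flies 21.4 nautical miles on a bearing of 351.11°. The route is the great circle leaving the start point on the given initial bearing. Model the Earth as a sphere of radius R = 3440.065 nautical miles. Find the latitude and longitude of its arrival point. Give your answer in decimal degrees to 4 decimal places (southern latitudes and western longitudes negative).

latitude -47.7360°, longitude -29.2714°

The arc subtends δ = 21.4/3440.065 = 0.006221 rad at the centre.
Converting: φ₁ = -0.839297 rad, θ = 6.128026 rad.
Applying the spherical law of cosines for sides, sin φ₂ = sin φ₁ cos δ + cos φ₁ sin δ cos θ = -0.740054, so φ₂ = -47.7360°.
Then Δλ = atan2(-0.000642, 0.449252) = -0.001429 rad, from sin θ sin δ cos φ₁ over cos δ − sin φ₁ sin φ₂.
λ₂ = -29.1895° + -0.0819° = -29.2714°.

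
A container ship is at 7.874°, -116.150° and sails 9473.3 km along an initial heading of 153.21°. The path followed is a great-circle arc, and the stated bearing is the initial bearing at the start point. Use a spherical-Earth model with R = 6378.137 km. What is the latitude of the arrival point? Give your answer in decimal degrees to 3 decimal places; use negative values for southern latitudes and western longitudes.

The arc subtends δ = 9473.3/6378.137 = 1.485277 rad at the centre.
Start latitude φ₁ = 0.137427 rad; initial bearing θ = 2.674019 rad.
Applying the spherical law of cosines for sides, sin φ₂ = sin φ₁ cos δ + cos φ₁ sin δ cos θ = -0.869315, so φ₂ = -60.379°.
For the longitude increment, Δλ = atan2( sin θ sin δ cos φ₁, cos δ − sin φ₁ sin φ₂ ) = atan2(0.444841, 0.204507) = 65.310°.
λ₂ = -116.150° + 65.310° = -50.840°.

latitude -60.379°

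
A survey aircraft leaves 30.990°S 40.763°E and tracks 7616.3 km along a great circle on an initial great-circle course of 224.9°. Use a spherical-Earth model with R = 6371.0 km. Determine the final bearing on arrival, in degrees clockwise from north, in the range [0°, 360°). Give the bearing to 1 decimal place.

final bearing 293.0°

Angular distance δ = d/R = 7616.3 / 6371 = 1.195464 rad.
Start latitude φ₁ = -0.540878 rad; initial bearing θ = 3.925245 rad.
sin φ₂ = sin φ₁ cos δ + cos φ₁ sin δ cos θ = (-0.514888)(0.366582) + (0.857257)(0.930386)(-0.708340) = -0.753706
φ₂ = asin(-0.753706) = -0.853684 rad = -48.912°.
Δλ = atan2( sin θ sin δ cos φ₁ , cos δ − sin φ₁ sin φ₂ ) = atan2(-0.562989, -0.021493) = -1.608954 rad = -92.186°.
λ₂ = λ₁ + Δλ = -51.423°.
The forward bearing on arrival equals the back-azimuth from the destination plus 180°.
Back-azimuth from P₂ (-48.9°, -51.4°) to P₁ (-31.0°, 40.8°), with Δλ' = λ₁ − λ₂ = 92.2°: atan2( sin Δλ' cos φ₁ , cos φ₂ sin φ₁ − sin φ₂ cos φ₁ cos Δλ' ) = 113.0°.
Final bearing = (113.0° + 180°) mod 360° = 293.0°.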